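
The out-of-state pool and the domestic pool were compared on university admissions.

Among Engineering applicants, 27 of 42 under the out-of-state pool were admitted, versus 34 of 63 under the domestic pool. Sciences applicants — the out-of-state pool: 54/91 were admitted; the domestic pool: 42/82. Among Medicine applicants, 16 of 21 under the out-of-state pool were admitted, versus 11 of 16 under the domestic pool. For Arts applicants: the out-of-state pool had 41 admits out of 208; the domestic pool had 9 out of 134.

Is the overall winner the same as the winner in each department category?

Yes

Engineering: the out-of-state pool 27/42 = 64.3%, the domestic pool 34/63 = 54.0% → the out-of-state pool
Sciences: the out-of-state pool 54/91 = 59.3%, the domestic pool 42/82 = 51.2% → the out-of-state pool
Medicine: the out-of-state pool 16/21 = 76.2%, the domestic pool 11/16 = 68.8% → the out-of-state pool
Arts: the out-of-state pool 41/208 = 19.7%, the domestic pool 9/134 = 6.7% → the out-of-state pool
Overall: the out-of-state pool 138/362 = 38.1%, the domestic pool 96/295 = 32.5% → the out-of-state pool
The out-of-state pool wins overall and in every department group — no reversal.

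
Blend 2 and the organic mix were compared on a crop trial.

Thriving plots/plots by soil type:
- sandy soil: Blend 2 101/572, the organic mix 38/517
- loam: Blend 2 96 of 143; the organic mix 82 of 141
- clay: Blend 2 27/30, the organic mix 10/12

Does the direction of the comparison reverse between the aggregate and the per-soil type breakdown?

Sandy soil: Blend 2 101/572 = 17.7%, the organic mix 38/517 = 7.4% → Blend 2
Loam: Blend 2 96/143 = 67.1%, the organic mix 82/141 = 58.2% → Blend 2
Clay: Blend 2 27/30 = 90.0%, the organic mix 10/12 = 83.3% → Blend 2
Overall: Blend 2 224/745 = 30.1%, the organic mix 130/670 = 19.4% → Blend 2
Blend 2 wins overall and in every soil group — no reversal.

No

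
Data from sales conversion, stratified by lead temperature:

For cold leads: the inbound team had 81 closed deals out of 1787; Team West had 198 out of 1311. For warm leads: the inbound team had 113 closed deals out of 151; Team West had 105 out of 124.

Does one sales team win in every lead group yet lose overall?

Cold: the inbound team 81/1787 = 4.5%, Team West 198/1311 = 15.1% → Team West
Warm: the inbound team 113/151 = 74.8%, Team West 105/124 = 84.7% → Team West
Overall: the inbound team 194/1938 = 10.0%, Team West 303/1435 = 21.1% → Team West
Team West wins overall and in every lead group — no reversal.

No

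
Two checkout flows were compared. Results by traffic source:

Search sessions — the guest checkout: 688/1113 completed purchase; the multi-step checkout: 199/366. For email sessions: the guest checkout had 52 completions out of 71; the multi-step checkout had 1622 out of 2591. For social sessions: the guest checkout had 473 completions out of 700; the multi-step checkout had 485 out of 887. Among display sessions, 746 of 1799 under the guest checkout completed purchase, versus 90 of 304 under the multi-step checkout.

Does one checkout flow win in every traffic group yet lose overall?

Yes

Search: the guest checkout 688/1113 = 61.8%, the multi-step checkout 199/366 = 54.4% → the guest checkout
Email: the guest checkout 52/71 = 73.2%, the multi-step checkout 1622/2591 = 62.6% → the guest checkout
Social: the guest checkout 473/700 = 67.6%, the multi-step checkout 485/887 = 54.7% → the guest checkout
Display: the guest checkout 746/1799 = 41.5%, the multi-step checkout 90/304 = 29.6% → the guest checkout
Overall: the guest checkout 1959/3683 = 53.2%, the multi-step checkout 2396/4148 = 57.8% → the multi-step checkout
The guest checkout wins each traffic group but the multi-step checkout wins overall — the comparison reverses. The guest checkout's sessions skew toward display, which has a lower base rate.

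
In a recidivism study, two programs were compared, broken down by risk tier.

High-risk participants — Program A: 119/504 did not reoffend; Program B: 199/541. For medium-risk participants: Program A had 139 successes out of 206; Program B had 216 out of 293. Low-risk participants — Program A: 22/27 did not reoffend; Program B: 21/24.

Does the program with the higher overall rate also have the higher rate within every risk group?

High-risk: Program A 119/504 = 23.6%, Program B 199/541 = 36.8% → Program B
Medium-risk: Program A 139/206 = 67.5%, Program B 216/293 = 73.7% → Program B
Low-risk: Program A 22/27 = 81.5%, Program B 21/24 = 87.5% → Program B
Overall: Program A 280/737 = 38.0%, Program B 436/858 = 50.8% → Program B
Program B wins overall and in every risk group — no reversal.

Yes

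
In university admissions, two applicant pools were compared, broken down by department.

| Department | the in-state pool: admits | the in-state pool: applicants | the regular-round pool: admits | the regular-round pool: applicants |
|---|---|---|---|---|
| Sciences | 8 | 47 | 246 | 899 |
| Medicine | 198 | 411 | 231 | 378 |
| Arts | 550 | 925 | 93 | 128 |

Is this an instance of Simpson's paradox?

Sciences: the in-state pool 8/47 = 17.0%, the regular-round pool 246/899 = 27.4% → the regular-round pool
Medicine: the in-state pool 198/411 = 48.2%, the regular-round pool 231/378 = 61.1% → the regular-round pool
Arts: the in-state pool 550/925 = 59.5%, the regular-round pool 93/128 = 72.7% → the regular-round pool
Overall: the in-state pool 756/1383 = 54.7%, the regular-round pool 570/1405 = 40.6% → the in-state pool
The regular-round pool wins each department group but the in-state pool wins overall — the comparison reverses. The regular-round pool's applicants skew toward Sciences, which has a lower base rate.

Yes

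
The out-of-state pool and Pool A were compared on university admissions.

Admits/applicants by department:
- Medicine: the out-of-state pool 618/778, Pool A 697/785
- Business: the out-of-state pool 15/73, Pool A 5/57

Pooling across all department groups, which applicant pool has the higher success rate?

Pool A

Medicine: the out-of-state pool 618/778 = 79.4%, Pool A 697/785 = 88.8% → Pool A
Business: the out-of-state pool 15/73 = 20.5%, Pool A 5/57 = 8.8% → the out-of-state pool
Overall: the out-of-state pool 633/851 = 74.4%, Pool A 702/842 = 83.4% → Pool A
(Neither sweeps every department group, but Pool A has the higher pooled rate.)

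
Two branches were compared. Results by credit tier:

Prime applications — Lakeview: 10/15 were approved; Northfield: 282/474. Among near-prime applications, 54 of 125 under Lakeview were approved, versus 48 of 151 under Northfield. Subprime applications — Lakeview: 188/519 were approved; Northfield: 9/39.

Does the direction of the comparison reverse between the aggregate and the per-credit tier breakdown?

Yes

Prime: Lakeview 10/15 = 66.7%, Northfield 282/474 = 59.5% → Lakeview
Near-prime: Lakeview 54/125 = 43.2%, Northfield 48/151 = 31.8% → Lakeview
Subprime: Lakeview 188/519 = 36.2%, Northfield 9/39 = 23.1% → Lakeview
Overall: Lakeview 252/659 = 38.2%, Northfield 339/664 = 51.1% → Northfield
Lakeview wins each credit group but Northfield wins overall — the comparison reverses. Lakeview's applications skew toward subprime, which has a lower base rate.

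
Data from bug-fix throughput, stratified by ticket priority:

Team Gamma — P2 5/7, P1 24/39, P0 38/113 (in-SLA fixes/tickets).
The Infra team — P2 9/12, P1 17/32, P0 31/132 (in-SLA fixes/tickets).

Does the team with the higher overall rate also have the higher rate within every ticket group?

No

P2: Team Gamma 5/7 = 71.4%, the Infra team 9/12 = 75.0% → the Infra team
P1: Team Gamma 24/39 = 61.5%, the Infra team 17/32 = 53.1% → Team Gamma
P0: Team Gamma 38/113 = 33.6%, the Infra team 31/132 = 23.5% → Team Gamma
Overall: Team Gamma 67/159 = 42.1%, the Infra team 57/176 = 32.4% → Team Gamma
Neither sweeps: Team Gamma wins 2 of 3 groups, the Infra team wins 1. Team Gamma wins overall but not every group — no Simpson reversal.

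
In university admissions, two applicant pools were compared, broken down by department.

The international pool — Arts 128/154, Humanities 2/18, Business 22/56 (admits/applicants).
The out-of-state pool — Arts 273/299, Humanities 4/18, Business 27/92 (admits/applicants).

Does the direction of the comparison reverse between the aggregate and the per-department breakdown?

No

Arts: the international pool 128/154 = 83.1%, the out-of-state pool 273/299 = 91.3% → the out-of-state pool
Humanities: the international pool 2/18 = 11.1%, the out-of-state pool 4/18 = 22.2% → the out-of-state pool
Business: the international pool 22/56 = 39.3%, the out-of-state pool 27/92 = 29.3% → the international pool
Overall: the international pool 152/228 = 66.7%, the out-of-state pool 304/409 = 74.3% → the out-of-state pool
Neither sweeps: the international pool wins 1 of 3 groups, the out-of-state pool wins 2. The out-of-state pool wins overall but not every group — no Simpson reversal.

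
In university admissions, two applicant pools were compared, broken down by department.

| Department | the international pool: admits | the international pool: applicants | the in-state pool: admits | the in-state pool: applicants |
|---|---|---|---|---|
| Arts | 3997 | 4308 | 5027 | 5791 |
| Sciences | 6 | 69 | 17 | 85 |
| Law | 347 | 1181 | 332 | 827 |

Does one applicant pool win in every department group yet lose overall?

Arts: the international pool 3997/4308 = 92.8%, the in-state pool 5027/5791 = 86.8% → the international pool
Sciences: the international pool 6/69 = 8.7%, the in-state pool 17/85 = 20.0% → the in-state pool
Law: the international pool 347/1181 = 29.4%, the in-state pool 332/827 = 40.1% → the in-state pool
Overall: the international pool 4350/5558 = 78.3%, the in-state pool 5376/6703 = 80.2% → the in-state pool
Neither sweeps: the international pool wins 1 of 3 groups, the in-state pool wins 2. The in-state pool wins overall but not every group — no Simpson reversal.

No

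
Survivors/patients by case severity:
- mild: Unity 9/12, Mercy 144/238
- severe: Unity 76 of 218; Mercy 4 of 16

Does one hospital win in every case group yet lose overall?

Mild: Unity 9/12 = 75.0%, Mercy 144/238 = 60.5% → Unity
Severe: Unity 76/218 = 34.9%, Mercy 4/16 = 25.0% → Unity
Overall: Unity 85/230 = 37.0%, Mercy 148/254 = 58.3% → Mercy
Unity wins each case group but Mercy wins overall — the comparison reverses. Unity's patients skew toward severe, which has a lower base rate.

Yes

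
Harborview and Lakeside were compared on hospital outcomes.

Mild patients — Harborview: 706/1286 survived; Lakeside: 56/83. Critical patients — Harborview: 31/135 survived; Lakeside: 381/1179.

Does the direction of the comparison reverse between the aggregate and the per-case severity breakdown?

Mild: Harborview 706/1286 = 54.9%, Lakeside 56/83 = 67.5% → Lakeside
Critical: Harborview 31/135 = 23.0%, Lakeside 381/1179 = 32.3% → Lakeside
Overall: Harborview 737/1421 = 51.9%, Lakeside 437/1262 = 34.6% → Harborview
Lakeside wins each case group but Harborview wins overall — the comparison reverses. Lakeside's patients skew toward critical, which has a lower base rate.

Yes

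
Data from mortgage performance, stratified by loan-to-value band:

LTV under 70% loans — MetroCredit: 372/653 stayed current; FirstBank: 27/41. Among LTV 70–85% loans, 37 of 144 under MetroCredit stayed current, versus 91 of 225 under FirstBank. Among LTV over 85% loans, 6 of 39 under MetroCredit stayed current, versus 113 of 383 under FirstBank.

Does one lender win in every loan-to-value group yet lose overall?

LTV under 70%: MetroCredit 372/653 = 57.0%, FirstBank 27/41 = 65.9% → FirstBank
LTV 70–85%: MetroCredit 37/144 = 25.7%, FirstBank 91/225 = 40.4% → FirstBank
LTV over 85%: MetroCredit 6/39 = 15.4%, FirstBank 113/383 = 29.5% → FirstBank
Overall: MetroCredit 415/836 = 49.6%, FirstBank 231/649 = 35.6% → MetroCredit
FirstBank wins each loan-to-value group but MetroCredit wins overall — the comparison reverses. FirstBank's loans skew toward LTV over 85%, which has a lower base rate.

Yes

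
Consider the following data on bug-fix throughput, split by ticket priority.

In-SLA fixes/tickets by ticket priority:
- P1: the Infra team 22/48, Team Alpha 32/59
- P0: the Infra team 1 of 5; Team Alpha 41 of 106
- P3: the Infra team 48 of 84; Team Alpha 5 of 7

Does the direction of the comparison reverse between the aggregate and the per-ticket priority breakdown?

P1: the Infra team 22/48 = 45.8%, Team Alpha 32/59 = 54.2% → Team Alpha
P0: the Infra team 1/5 = 20.0%, Team Alpha 41/106 = 38.7% → Team Alpha
P3: the Infra team 48/84 = 57.1%, Team Alpha 5/7 = 71.4% → Team Alpha
Overall: the Infra team 71/137 = 51.8%, Team Alpha 78/172 = 45.3% → the Infra team
Team Alpha wins each ticket group but the Infra team wins overall — the comparison reverses. Team Alpha's tickets skew toward P0, which has a lower base rate.

Yes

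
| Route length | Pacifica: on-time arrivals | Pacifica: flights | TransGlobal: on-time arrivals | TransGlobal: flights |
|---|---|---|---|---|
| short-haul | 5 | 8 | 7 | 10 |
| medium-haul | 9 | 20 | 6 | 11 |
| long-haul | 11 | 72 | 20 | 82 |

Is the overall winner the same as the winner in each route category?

Yes

Short-haul: Pacifica 5/8 = 62.5%, TransGlobal 7/10 = 70.0% → TransGlobal
Medium-haul: Pacifica 9/20 = 45.0%, TransGlobal 6/11 = 54.5% → TransGlobal
Long-haul: Pacifica 11/72 = 15.3%, TransGlobal 20/82 = 24.4% → TransGlobal
Overall: Pacifica 25/100 = 25.0%, TransGlobal 33/103 = 32.0% → TransGlobal
TransGlobal wins overall and in every route group — no reversal.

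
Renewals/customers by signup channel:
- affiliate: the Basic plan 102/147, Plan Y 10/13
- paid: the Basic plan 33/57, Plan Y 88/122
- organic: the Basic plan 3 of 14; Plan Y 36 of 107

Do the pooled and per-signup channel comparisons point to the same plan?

Affiliate: the Basic plan 102/147 = 69.4%, Plan Y 10/13 = 76.9% → Plan Y
Paid: the Basic plan 33/57 = 57.9%, Plan Y 88/122 = 72.1% → Plan Y
Organic: the Basic plan 3/14 = 21.4%, Plan Y 36/107 = 33.6% → Plan Y
Overall: the Basic plan 138/218 = 63.3%, Plan Y 134/242 = 55.4% → the Basic plan
Plan Y wins each signup group but the Basic plan wins overall — the comparison reverses. Plan Y's customers skew toward organic, which has a lower base rate.

No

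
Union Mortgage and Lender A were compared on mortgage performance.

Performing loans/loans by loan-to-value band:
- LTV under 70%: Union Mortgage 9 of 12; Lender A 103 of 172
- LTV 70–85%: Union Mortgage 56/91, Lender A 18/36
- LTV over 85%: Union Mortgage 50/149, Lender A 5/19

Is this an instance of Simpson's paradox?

LTV under 70%: Union Mortgage 9/12 = 75.0%, Lender A 103/172 = 59.9% → Union Mortgage
LTV 70–85%: Union Mortgage 56/91 = 61.5%, Lender A 18/36 = 50.0% → Union Mortgage
LTV over 85%: Union Mortgage 50/149 = 33.6%, Lender A 5/19 = 26.3% → Union Mortgage
Overall: Union Mortgage 115/252 = 45.6%, Lender A 126/227 = 55.5% → Lender A
Union Mortgage wins each loan-to-value group but Lender A wins overall — the comparison reverses. Union Mortgage's loans skew toward LTV over 85%, which has a lower base rate.

Yes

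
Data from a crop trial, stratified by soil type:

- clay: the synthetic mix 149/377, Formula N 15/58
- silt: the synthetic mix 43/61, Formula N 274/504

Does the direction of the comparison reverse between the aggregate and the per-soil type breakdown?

Yes

Clay: the synthetic mix 149/377 = 39.5%, Formula N 15/58 = 25.9% → the synthetic mix
Silt: the synthetic mix 43/61 = 70.5%, Formula N 274/504 = 54.4% → the synthetic mix
Overall: the synthetic mix 192/438 = 43.8%, Formula N 289/562 = 51.4% → Formula N
The synthetic mix wins each soil group but Formula N wins overall — the comparison reverses. The synthetic mix's plots skew toward clay, which has a lower base rate.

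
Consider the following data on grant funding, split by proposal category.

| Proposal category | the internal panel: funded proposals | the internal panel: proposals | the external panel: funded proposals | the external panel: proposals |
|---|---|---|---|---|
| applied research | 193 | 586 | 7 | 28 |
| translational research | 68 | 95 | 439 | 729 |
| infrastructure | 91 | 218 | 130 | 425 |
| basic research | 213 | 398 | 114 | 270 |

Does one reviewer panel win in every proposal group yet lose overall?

Applied research: the internal panel 193/586 = 32.9%, the external panel 7/28 = 25.0% → the internal panel
Translational research: the internal panel 68/95 = 71.6%, the external panel 439/729 = 60.2% → the internal panel
Infrastructure: the internal panel 91/218 = 41.7%, the external panel 130/425 = 30.6% → the internal panel
Basic research: the internal panel 213/398 = 53.5%, the external panel 114/270 = 42.2% → the internal panel
Overall: the internal panel 565/1297 = 43.6%, the external panel 690/1452 = 47.5% → the external panel
The internal panel wins each proposal group but the external panel wins overall — the comparison reverses. The internal panel's proposals skew toward applied research, which has a lower base rate.

Yes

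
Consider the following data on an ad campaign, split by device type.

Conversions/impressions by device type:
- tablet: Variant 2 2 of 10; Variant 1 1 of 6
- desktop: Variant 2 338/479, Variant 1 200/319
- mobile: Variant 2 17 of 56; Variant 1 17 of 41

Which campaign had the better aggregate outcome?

Variant 2

Tablet: Variant 2 2/10 = 20.0%, Variant 1 1/6 = 16.7% → Variant 2
Desktop: Variant 2 338/479 = 70.6%, Variant 1 200/319 = 62.7% → Variant 2
Mobile: Variant 2 17/56 = 30.4%, Variant 1 17/41 = 41.5% → Variant 1
Overall: Variant 2 357/545 = 65.5%, Variant 1 218/366 = 59.6% → Variant 2
(Neither sweeps every device group, but Variant 2 has the higher pooled rate.)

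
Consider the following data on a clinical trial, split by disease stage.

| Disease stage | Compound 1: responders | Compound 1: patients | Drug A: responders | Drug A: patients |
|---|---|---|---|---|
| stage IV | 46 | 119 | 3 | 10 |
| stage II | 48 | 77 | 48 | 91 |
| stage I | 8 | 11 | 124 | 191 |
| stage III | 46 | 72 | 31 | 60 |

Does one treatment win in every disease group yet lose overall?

Yes

Stage IV: Compound 1 46/119 = 38.7%, Drug A 3/10 = 30.0% → Compound 1
Stage II: Compound 1 48/77 = 62.3%, Drug A 48/91 = 52.7% → Compound 1
Stage I: Compound 1 8/11 = 72.7%, Drug A 124/191 = 64.9% → Compound 1
Stage III: Compound 1 46/72 = 63.9%, Drug A 31/60 = 51.7% → Compound 1
Overall: Compound 1 148/279 = 53.0%, Drug A 206/352 = 58.5% → Drug A
Compound 1 wins each disease group but Drug A wins overall — the comparison reverses. Compound 1's patients skew toward stage IV, which has a lower base rate.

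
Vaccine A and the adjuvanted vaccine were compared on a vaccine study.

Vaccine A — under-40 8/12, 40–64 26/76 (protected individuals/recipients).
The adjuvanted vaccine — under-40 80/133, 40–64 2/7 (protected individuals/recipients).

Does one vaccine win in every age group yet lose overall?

Yes

Under-40: Vaccine A 8/12 = 66.7%, the adjuvanted vaccine 80/133 = 60.2% → Vaccine A
40–64: Vaccine A 26/76 = 34.2%, the adjuvanted vaccine 2/7 = 28.6% → Vaccine A
Overall: Vaccine A 34/88 = 38.6%, the adjuvanted vaccine 82/140 = 58.6% → the adjuvanted vaccine
Vaccine A wins each age group but the adjuvanted vaccine wins overall — the comparison reverses. Vaccine A's recipients skew toward 40–64, which has a lower base rate.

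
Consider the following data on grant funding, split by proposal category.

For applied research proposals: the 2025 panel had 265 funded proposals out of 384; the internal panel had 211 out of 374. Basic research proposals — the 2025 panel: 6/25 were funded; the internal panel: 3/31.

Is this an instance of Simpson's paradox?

No

Applied research: the 2025 panel 265/384 = 69.0%, the internal panel 211/374 = 56.4% → the 2025 panel
Basic research: the 2025 panel 6/25 = 24.0%, the internal panel 3/31 = 9.7% → the 2025 panel
Overall: the 2025 panel 271/409 = 66.3%, the internal panel 214/405 = 52.8% → the 2025 panel
The 2025 panel wins overall and in every proposal group — no reversal.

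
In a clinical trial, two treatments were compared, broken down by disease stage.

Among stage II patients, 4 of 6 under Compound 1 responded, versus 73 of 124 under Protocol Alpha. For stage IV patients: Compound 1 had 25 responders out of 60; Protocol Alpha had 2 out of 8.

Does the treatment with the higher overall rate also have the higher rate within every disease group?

Stage II: Compound 1 4/6 = 66.7%, Protocol Alpha 73/124 = 58.9% → Compound 1
Stage IV: Compound 1 25/60 = 41.7%, Protocol Alpha 2/8 = 25.0% → Compound 1
Overall: Compound 1 29/66 = 43.9%, Protocol Alpha 75/132 = 56.8% → Protocol Alpha
Compound 1 wins each disease group but Protocol Alpha wins overall — the comparison reverses. Compound 1's patients skew toward stage IV, which has a lower base rate.

No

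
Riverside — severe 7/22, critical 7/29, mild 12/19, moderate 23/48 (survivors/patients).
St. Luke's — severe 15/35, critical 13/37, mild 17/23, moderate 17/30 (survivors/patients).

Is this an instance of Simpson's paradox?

No

Severe: Riverside 7/22 = 31.8%, St. Luke's 15/35 = 42.9% → St. Luke's
Critical: Riverside 7/29 = 24.1%, St. Luke's 13/37 = 35.1% → St. Luke's
Mild: Riverside 12/19 = 63.2%, St. Luke's 17/23 = 73.9% → St. Luke's
Moderate: Riverside 23/48 = 47.9%, St. Luke's 17/30 = 56.7% → St. Luke's
Overall: Riverside 49/118 = 41.5%, St. Luke's 62/125 = 49.6% → St. Luke's
St. Luke's wins overall and in every case group — no reversal.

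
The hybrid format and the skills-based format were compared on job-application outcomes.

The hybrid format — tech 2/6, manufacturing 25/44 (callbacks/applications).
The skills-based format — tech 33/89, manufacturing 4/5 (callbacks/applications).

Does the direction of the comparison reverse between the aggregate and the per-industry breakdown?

Tech: the hybrid format 2/6 = 33.3%, the skills-based format 33/89 = 37.1% → the skills-based format
Manufacturing: the hybrid format 25/44 = 56.8%, the skills-based format 4/5 = 80.0% → the skills-based format
Overall: the hybrid format 27/50 = 54.0%, the skills-based format 37/94 = 39.4% → the hybrid format
The skills-based format wins each industry group but the hybrid format wins overall — the comparison reverses. The skills-based format's applications skew toward tech, which has a lower base rate.

Yes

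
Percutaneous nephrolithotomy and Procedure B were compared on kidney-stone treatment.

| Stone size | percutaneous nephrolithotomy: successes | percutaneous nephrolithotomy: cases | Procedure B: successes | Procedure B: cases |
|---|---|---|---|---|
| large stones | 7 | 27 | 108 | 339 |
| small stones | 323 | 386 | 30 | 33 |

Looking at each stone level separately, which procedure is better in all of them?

Large stones: percutaneous nephrolithotomy 7/27 = 25.9%, Procedure B 108/339 = 31.9% → Procedure B
Small stones: percutaneous nephrolithotomy 323/386 = 83.7%, Procedure B 30/33 = 90.9% → Procedure B
Procedure B has the higher rate in both groups.

Procedure B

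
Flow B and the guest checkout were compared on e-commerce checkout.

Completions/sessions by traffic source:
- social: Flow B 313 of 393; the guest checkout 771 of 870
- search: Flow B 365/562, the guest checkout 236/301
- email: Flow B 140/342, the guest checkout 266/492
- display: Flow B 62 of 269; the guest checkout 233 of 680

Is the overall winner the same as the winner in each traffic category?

Social: Flow B 313/393 = 79.6%, the guest checkout 771/870 = 88.6% → the guest checkout
Search: Flow B 365/562 = 64.9%, the guest checkout 236/301 = 78.4% → the guest checkout
Email: Flow B 140/342 = 40.9%, the guest checkout 266/492 = 54.1% → the guest checkout
Display: Flow B 62/269 = 23.0%, the guest checkout 233/680 = 34.3% → the guest checkout
Overall: Flow B 880/1566 = 56.2%, the guest checkout 1506/2343 = 64.3% → the guest checkout
The guest checkout wins overall and in every traffic group — no reversal.

Yes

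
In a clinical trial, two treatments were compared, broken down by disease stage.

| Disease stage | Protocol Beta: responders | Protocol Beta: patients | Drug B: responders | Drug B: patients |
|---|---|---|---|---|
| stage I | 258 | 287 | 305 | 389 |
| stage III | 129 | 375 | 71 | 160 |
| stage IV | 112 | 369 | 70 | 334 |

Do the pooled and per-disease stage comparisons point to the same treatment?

No

Stage I: Protocol Beta 258/287 = 89.9%, Drug B 305/389 = 78.4% → Protocol Beta
Stage III: Protocol Beta 129/375 = 34.4%, Drug B 71/160 = 44.4% → Drug B
Stage IV: Protocol Beta 112/369 = 30.4%, Drug B 70/334 = 21.0% → Protocol Beta
Overall: Protocol Beta 499/1031 = 48.4%, Drug B 446/883 = 50.5% → Drug B
Neither sweeps: Protocol Beta wins 2 of 3 groups, Drug B wins 1. Drug B wins overall but not every group — no Simpson reversal.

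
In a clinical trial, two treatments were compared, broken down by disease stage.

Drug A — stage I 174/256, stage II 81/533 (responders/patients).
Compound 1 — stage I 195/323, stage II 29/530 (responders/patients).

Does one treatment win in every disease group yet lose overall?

No

Stage I: Drug A 174/256 = 68.0%, Compound 1 195/323 = 60.4% → Drug A
Stage II: Drug A 81/533 = 15.2%, Compound 1 29/530 = 5.5% → Drug A
Overall: Drug A 255/789 = 32.3%, Compound 1 224/853 = 26.3% → Drug A
Drug A wins overall and in every disease group — no reversal.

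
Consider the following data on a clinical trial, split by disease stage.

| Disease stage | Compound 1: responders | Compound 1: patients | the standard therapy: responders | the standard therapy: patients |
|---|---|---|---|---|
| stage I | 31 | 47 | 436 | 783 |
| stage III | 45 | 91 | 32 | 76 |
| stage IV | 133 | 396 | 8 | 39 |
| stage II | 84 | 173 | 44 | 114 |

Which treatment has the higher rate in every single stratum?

Compound 1

Stage I: Compound 1 31/47 = 66.0%, the standard therapy 436/783 = 55.7% → Compound 1
Stage III: Compound 1 45/91 = 49.5%, the standard therapy 32/76 = 42.1% → Compound 1
Stage IV: Compound 1 133/396 = 33.6%, the standard therapy 8/39 = 20.5% → Compound 1
Stage II: Compound 1 84/173 = 48.6%, the standard therapy 44/114 = 38.6% → Compound 1
Compound 1 has the higher rate in all 4 groups.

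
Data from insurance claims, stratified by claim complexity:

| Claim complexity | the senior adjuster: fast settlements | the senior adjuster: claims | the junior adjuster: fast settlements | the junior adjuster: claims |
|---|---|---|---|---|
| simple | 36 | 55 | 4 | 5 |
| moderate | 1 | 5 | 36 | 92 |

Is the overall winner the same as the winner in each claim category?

No

Simple: the senior adjuster 36/55 = 65.5%, the junior adjuster 4/5 = 80.0% → the junior adjuster
Moderate: the senior adjuster 1/5 = 20.0%, the junior adjuster 36/92 = 39.1% → the junior adjuster
Overall: the senior adjuster 37/60 = 61.7%, the junior adjuster 40/97 = 41.2% → the senior adjuster
The junior adjuster wins each claim group but the senior adjuster wins overall — the comparison reverses. The junior adjuster's claims skew toward moderate, which has a lower base rate.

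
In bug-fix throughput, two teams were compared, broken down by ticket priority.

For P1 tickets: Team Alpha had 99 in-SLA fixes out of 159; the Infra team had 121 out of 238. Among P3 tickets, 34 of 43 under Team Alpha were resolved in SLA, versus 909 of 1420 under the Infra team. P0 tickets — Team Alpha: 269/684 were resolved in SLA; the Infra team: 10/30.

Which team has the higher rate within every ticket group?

Team Alpha

P1: Team Alpha 99/159 = 62.3%, the Infra team 121/238 = 50.8% → Team Alpha
P3: Team Alpha 34/43 = 79.1%, the Infra team 909/1420 = 64.0% → Team Alpha
P0: Team Alpha 269/684 = 39.3%, the Infra team 10/30 = 33.3% → Team Alpha
Team Alpha has the higher rate in all 3 groups.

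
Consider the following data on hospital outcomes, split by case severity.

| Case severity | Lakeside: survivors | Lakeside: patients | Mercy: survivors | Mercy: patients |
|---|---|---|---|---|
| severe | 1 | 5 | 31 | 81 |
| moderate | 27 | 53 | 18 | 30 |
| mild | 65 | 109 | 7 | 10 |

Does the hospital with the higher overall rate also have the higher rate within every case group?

Severe: Lakeside 1/5 = 20.0%, Mercy 31/81 = 38.3% → Mercy
Moderate: Lakeside 27/53 = 50.9%, Mercy 18/30 = 60.0% → Mercy
Mild: Lakeside 65/109 = 59.6%, Mercy 7/10 = 70.0% → Mercy
Overall: Lakeside 93/167 = 55.7%, Mercy 56/121 = 46.3% → Lakeside
Mercy wins each case group but Lakeside wins overall — the comparison reverses. Mercy's patients skew toward severe, which has a lower base rate.

No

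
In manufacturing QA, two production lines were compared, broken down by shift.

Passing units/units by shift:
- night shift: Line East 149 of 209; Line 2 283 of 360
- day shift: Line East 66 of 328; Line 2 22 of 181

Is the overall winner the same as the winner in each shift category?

Night shift: Line East 149/209 = 71.3%, Line 2 283/360 = 78.6% → Line 2
Day shift: Line East 66/328 = 20.1%, Line 2 22/181 = 12.2% → Line East
Overall: Line East 215/537 = 40.0%, Line 2 305/541 = 56.4% → Line 2
Neither sweeps: Line East wins 1 of 2 groups, Line 2 wins 1. Line 2 wins overall but not every group — no Simpson reversal.

No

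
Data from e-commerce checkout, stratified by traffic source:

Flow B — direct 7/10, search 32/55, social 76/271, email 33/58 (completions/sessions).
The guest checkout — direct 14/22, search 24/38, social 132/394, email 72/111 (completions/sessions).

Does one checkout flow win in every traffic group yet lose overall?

Direct: Flow B 7/10 = 70.0%, the guest checkout 14/22 = 63.6% → Flow B
Search: Flow B 32/55 = 58.2%, the guest checkout 24/38 = 63.2% → the guest checkout
Social: Flow B 76/271 = 28.0%, the guest checkout 132/394 = 33.5% → the guest checkout
Email: Flow B 33/58 = 56.9%, the guest checkout 72/111 = 64.9% → the guest checkout
Overall: Flow B 148/394 = 37.6%, the guest checkout 242/565 = 42.8% → the guest checkout
Neither sweeps: Flow B wins 1 of 4 groups, the guest checkout wins 3. The guest checkout wins overall but not every group — no Simpson reversal.

No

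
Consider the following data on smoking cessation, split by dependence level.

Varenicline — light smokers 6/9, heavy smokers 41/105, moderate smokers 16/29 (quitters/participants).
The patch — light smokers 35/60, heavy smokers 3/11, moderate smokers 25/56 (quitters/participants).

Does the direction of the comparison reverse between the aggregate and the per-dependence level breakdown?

Light smokers: varenicline 6/9 = 66.7%, the patch 35/60 = 58.3% → varenicline
Heavy smokers: varenicline 41/105 = 39.0%, the patch 3/11 = 27.3% → varenicline
Moderate smokers: varenicline 16/29 = 55.2%, the patch 25/56 = 44.6% → varenicline
Overall: varenicline 63/143 = 44.1%, the patch 63/127 = 49.6% → the patch
Varenicline wins each dependence group but the patch wins overall — the comparison reverses. Varenicline's participants skew toward heavy smokers, which has a lower base rate.

Yes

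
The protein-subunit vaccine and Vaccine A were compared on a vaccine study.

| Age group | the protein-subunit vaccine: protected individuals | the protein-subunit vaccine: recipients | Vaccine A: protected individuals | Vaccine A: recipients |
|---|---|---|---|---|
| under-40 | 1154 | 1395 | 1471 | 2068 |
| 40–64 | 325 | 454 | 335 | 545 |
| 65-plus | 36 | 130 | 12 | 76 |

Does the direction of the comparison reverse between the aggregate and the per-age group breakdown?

No

Under-40: the protein-subunit vaccine 1154/1395 = 82.7%, Vaccine A 1471/2068 = 71.1% → the protein-subunit vaccine
40–64: the protein-subunit vaccine 325/454 = 71.6%, Vaccine A 335/545 = 61.5% → the protein-subunit vaccine
65-plus: the protein-subunit vaccine 36/130 = 27.7%, Vaccine A 12/76 = 15.8% → the protein-subunit vaccine
Overall: the protein-subunit vaccine 1515/1979 = 76.6%, Vaccine A 1818/2689 = 67.6% → the protein-subunit vaccine
The protein-subunit vaccine wins overall and in every age group — no reversal.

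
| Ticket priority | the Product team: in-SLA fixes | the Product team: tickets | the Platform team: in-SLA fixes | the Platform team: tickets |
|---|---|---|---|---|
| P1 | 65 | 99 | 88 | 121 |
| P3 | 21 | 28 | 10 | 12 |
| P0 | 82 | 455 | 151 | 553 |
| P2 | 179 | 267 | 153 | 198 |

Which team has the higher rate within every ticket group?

the Platform team

P1: the Product team 65/99 = 65.7%, the Platform team 88/121 = 72.7% → the Platform team
P3: the Product team 21/28 = 75.0%, the Platform team 10/12 = 83.3% → the Platform team
P0: the Product team 82/455 = 18.0%, the Platform team 151/553 = 27.3% → the Platform team
P2: the Product team 179/267 = 67.0%, the Platform team 153/198 = 77.3% → the Platform team
The Platform team has the higher rate in all 4 groups.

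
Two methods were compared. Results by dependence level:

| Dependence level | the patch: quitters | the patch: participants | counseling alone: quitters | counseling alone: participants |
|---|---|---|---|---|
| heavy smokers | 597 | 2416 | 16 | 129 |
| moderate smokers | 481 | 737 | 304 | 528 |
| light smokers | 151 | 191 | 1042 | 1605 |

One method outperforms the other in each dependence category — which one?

the patch

Heavy smokers: the patch 597/2416 = 24.7%, counseling alone 16/129 = 12.4% → the patch
Moderate smokers: the patch 481/737 = 65.3%, counseling alone 304/528 = 57.6% → the patch
Light smokers: the patch 151/191 = 79.1%, counseling alone 1042/1605 = 64.9% → the patch
The patch has the higher rate in all 3 groups.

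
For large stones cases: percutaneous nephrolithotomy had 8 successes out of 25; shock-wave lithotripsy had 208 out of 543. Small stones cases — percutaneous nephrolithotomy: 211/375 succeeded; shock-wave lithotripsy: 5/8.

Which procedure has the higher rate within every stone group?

Large stones: percutaneous nephrolithotomy 8/25 = 32.0%, shock-wave lithotripsy 208/543 = 38.3% → shock-wave lithotripsy
Small stones: percutaneous nephrolithotomy 211/375 = 56.3%, shock-wave lithotripsy 5/8 = 62.5% → shock-wave lithotripsy
Shock-wave lithotripsy has the higher rate in both groups.

shock-wave lithotripsy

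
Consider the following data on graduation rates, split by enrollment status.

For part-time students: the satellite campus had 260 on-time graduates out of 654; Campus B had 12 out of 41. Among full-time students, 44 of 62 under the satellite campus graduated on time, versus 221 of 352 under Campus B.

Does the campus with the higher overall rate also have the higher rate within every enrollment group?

No

Part-time: the satellite campus 260/654 = 39.8%, Campus B 12/41 = 29.3% → the satellite campus
Full-time: the satellite campus 44/62 = 71.0%, Campus B 221/352 = 62.8% → the satellite campus
Overall: the satellite campus 304/716 = 42.5%, Campus B 233/393 = 59.3% → Campus B
The satellite campus wins each enrollment group but Campus B wins overall — the comparison reverses. The satellite campus's students skew toward part-time, which has a lower base rate.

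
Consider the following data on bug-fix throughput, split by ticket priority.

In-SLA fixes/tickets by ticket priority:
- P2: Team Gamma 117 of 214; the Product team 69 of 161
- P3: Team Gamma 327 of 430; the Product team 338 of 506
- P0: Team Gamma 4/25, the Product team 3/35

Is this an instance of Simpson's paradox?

P2: Team Gamma 117/214 = 54.7%, the Product team 69/161 = 42.9% → Team Gamma
P3: Team Gamma 327/430 = 76.0%, the Product team 338/506 = 66.8% → Team Gamma
P0: Team Gamma 4/25 = 16.0%, the Product team 3/35 = 8.6% → Team Gamma
Overall: Team Gamma 448/669 = 67.0%, the Product team 410/702 = 58.4% → Team Gamma
Team Gamma wins overall and in every ticket group — no reversal.

No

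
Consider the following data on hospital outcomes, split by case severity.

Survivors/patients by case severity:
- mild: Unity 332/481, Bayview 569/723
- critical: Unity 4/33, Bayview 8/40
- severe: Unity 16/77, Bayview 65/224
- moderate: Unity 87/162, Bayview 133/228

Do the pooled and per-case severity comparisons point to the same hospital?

Mild: Unity 332/481 = 69.0%, Bayview 569/723 = 78.7% → Bayview
Critical: Unity 4/33 = 12.1%, Bayview 8/40 = 20.0% → Bayview
Severe: Unity 16/77 = 20.8%, Bayview 65/224 = 29.0% → Bayview
Moderate: Unity 87/162 = 53.7%, Bayview 133/228 = 58.3% → Bayview
Overall: Unity 439/753 = 58.3%, Bayview 775/1215 = 63.8% → Bayview
Bayview wins overall and in every case group — no reversal.

Yes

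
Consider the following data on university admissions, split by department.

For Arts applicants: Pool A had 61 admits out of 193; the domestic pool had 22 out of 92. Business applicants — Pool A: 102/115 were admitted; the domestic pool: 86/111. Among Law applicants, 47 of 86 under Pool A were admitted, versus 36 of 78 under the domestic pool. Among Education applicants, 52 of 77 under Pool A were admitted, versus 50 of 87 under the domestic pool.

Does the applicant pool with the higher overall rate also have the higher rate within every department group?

Yes

Arts: Pool A 61/193 = 31.6%, the domestic pool 22/92 = 23.9% → Pool A
Business: Pool A 102/115 = 88.7%, the domestic pool 86/111 = 77.5% → Pool A
Law: Pool A 47/86 = 54.7%, the domestic pool 36/78 = 46.2% → Pool A
Education: Pool A 52/77 = 67.5%, the domestic pool 50/87 = 57.5% → Pool A
Overall: Pool A 262/471 = 55.6%, the domestic pool 194/368 = 52.7% → Pool A
Pool A wins overall and in every department group — no reversal.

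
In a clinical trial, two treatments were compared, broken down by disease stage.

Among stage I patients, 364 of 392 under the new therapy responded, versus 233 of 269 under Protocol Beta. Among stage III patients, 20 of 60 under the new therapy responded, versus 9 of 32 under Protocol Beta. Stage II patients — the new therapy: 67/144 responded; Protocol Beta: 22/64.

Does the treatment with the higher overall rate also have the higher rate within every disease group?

Stage I: the new therapy 364/392 = 92.9%, Protocol Beta 233/269 = 86.6% → the new therapy
Stage III: the new therapy 20/60 = 33.3%, Protocol Beta 9/32 = 28.1% → the new therapy
Stage II: the new therapy 67/144 = 46.5%, Protocol Beta 22/64 = 34.4% → the new therapy
Overall: the new therapy 451/596 = 75.7%, Protocol Beta 264/365 = 72.3% → the new therapy
The new therapy wins overall and in every disease group — no reversal.

Yes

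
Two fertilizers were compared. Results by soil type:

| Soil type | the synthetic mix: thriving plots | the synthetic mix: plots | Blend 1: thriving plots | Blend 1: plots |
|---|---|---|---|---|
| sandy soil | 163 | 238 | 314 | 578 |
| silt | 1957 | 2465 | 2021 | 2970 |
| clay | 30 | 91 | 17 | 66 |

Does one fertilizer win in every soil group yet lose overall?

Sandy soil: the synthetic mix 163/238 = 68.5%, Blend 1 314/578 = 54.3% → the synthetic mix
Silt: the synthetic mix 1957/2465 = 79.4%, Blend 1 2021/2970 = 68.0% → the synthetic mix
Clay: the synthetic mix 30/91 = 33.0%, Blend 1 17/66 = 25.8% → the synthetic mix
Overall: the synthetic mix 2150/2794 = 77.0%, Blend 1 2352/3614 = 65.1% → the synthetic mix
The synthetic mix wins overall and in every soil group — no reversal.

No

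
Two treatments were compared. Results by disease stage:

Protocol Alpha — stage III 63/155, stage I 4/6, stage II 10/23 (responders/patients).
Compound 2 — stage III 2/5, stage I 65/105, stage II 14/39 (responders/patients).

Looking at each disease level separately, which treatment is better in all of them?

Stage III: Protocol Alpha 63/155 = 40.6%, Compound 2 2/5 = 40.0% → Protocol Alpha
Stage I: Protocol Alpha 4/6 = 66.7%, Compound 2 65/105 = 61.9% → Protocol Alpha
Stage II: Protocol Alpha 10/23 = 43.5%, Compound 2 14/39 = 35.9% → Protocol Alpha
Protocol Alpha has the higher rate in all 3 groups.

Protocol Alpha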